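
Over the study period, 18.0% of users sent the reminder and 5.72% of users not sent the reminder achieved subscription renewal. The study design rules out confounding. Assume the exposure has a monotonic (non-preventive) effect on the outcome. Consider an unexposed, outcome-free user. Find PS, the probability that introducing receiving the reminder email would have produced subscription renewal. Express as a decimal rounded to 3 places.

p₁ = 0.18, p₀ = 0.0572.
Under exogeneity and monotonicity, PS = (p₁ − p₀) / (1 − p₀).
PS = (0.18 − 0.0572) / (1 − 0.0572) = 0.1228 / 0.9428 ≈ 0.1303

PS ≈ 0.130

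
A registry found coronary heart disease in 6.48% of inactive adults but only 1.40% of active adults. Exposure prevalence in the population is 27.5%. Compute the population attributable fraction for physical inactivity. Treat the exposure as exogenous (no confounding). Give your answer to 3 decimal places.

PAF ≈ 0.499

p₁ = 0.0648, p₀ = 0.014.
Overall risk P(Y=1) = π·p₁ + (1−π)·p₀ = 0.275×0.0648 + 0.725×0.014 = 0.02797.
Under exogeneity, PAF = [P(Y=1) − p₀] / P(Y=1).
PAF = (0.02797 − 0.014) / 0.02797 ≈ 0.4995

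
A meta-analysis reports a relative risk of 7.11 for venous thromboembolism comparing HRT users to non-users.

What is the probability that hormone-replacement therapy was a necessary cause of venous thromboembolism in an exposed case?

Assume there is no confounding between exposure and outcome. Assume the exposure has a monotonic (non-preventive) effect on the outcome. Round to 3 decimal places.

PN ≈ 0.859

Under exogeneity and monotonicity, PN = (RR − 1) / RR = 1 − 1/RR.
PN = (7.11 − 1) / 7.11 = 6.11 / 7.11 ≈ 0.8594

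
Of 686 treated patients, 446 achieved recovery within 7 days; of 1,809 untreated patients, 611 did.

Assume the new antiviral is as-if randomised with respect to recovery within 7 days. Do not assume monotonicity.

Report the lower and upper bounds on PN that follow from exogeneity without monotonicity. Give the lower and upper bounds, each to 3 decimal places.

p₁ = P(outcome | exposed) = 446/686 = 0.65015
p₀ = P(outcome | unexposed) = 611/1809 = 0.33776
Under exogeneity alone the bounds on PN are max{0,(p₁−p₀)/p₁} ≤ PN ≤ min{1,(1−p₀)/p₁}.
  lower = (p₁ − p₀)/p₁ = 0.31239 / 0.65015 ≈ 0.4805
  upper = min{1, (1 − p₀)/p₁} = 0.66224 / 0.65015 ≈ 1.0186 → capped at 1

0.480 ≤ PN ≤ 1.000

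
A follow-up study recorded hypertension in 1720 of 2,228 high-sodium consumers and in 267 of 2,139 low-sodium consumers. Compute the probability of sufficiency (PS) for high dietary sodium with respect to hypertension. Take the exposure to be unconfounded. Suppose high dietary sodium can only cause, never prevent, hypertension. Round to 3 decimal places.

p₁ = P(outcome | exposed) = 1720/2228 = 0.77199
p₀ = P(outcome | unexposed) = 267/2139 = 0.12482
Under exogeneity and monotonicity, PS = (p₁ − p₀) / (1 − p₀).
PS = (0.77199 − 0.12482) / (1 − 0.12482) = 0.64717 / 0.87518 ≈ 0.7395

PS ≈ 0.739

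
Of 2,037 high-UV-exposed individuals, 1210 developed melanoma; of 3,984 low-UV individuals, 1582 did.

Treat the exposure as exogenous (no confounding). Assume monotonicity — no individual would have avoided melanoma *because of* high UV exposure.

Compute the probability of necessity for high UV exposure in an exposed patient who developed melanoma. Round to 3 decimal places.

PN ≈ 0.332

p₁ = P(outcome | exposed) = 1210/2037 = 0.59401
p₀ = P(outcome | unexposed) = 1582/3984 = 0.39709
Under exogeneity and monotonicity, PN = (p₁ − p₀) / p₁.
PN = (0.59401 − 0.39709) / 0.59401 = 0.19692 / 0.59401 ≈ 0.3315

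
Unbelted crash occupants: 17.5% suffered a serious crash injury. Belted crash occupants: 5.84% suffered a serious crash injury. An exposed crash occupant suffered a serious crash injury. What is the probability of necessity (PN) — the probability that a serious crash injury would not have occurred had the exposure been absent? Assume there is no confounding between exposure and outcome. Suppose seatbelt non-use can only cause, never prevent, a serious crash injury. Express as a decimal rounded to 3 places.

PN ≈ 0.666

p₁ = 0.175, p₀ = 0.0584.
Under exogeneity and monotonicity, PN = (p₁ − p₀) / p₁.
PN = (0.175 − 0.0584) / 0.175 = 0.1166 / 0.175 ≈ 0.6663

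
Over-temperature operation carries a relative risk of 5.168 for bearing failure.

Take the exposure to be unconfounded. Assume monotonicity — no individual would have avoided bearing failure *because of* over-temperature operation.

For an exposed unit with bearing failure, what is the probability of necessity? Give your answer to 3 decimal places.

PN ≈ 0.807

Under exogeneity and monotonicity, PN = (RR − 1) / RR = 1 − 1/RR.
PN = (5.168 − 1) / 5.168 = 4.168 / 5.168 ≈ 0.8065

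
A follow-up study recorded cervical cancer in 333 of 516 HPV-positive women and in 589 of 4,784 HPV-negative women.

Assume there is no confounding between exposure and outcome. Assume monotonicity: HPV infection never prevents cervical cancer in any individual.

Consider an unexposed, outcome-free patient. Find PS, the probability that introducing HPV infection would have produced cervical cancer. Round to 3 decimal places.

PS ≈ 0.596

p₁ = P(outcome | exposed) = 333/516 = 0.64535
p₀ = P(outcome | unexposed) = 589/4784 = 0.12312
Under exogeneity and monotonicity, PS = (p₁ − p₀) / (1 − p₀).
PS = (0.64535 − 0.12312) / (1 − 0.12312) = 0.52223 / 0.87688 ≈ 0.5956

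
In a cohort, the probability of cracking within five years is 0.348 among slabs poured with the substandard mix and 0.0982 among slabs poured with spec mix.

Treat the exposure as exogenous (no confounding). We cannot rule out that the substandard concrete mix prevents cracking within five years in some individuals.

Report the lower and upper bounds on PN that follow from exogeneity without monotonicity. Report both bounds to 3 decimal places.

0.718 ≤ PN ≤ 1.000

Let p₁ = 0.348, p₀ = 0.0982.
Under exogeneity alone the bounds on PN are max{0,(p₁−p₀)/p₁} ≤ PN ≤ min{1,(1−p₀)/p₁}.
  lower = (p₁ − p₀)/p₁ = 0.2498 / 0.348 ≈ 0.7178
  upper = min{1, (1 − p₀)/p₁} = 0.9018 / 0.348 ≈ 2.5914 → capped at 1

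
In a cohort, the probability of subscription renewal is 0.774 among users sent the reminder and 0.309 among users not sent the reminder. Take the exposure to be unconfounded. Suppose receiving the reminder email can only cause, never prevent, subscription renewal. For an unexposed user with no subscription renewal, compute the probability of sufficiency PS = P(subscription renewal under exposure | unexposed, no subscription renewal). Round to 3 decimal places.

PS ≈ 0.673

Let p₁ = 0.774, p₀ = 0.309.
Under exogeneity and monotonicity, PS = (p₁ − p₀) / (1 − p₀).
PS = (0.774 − 0.309) / (1 − 0.309) = 0.465 / 0.691 ≈ 0.6729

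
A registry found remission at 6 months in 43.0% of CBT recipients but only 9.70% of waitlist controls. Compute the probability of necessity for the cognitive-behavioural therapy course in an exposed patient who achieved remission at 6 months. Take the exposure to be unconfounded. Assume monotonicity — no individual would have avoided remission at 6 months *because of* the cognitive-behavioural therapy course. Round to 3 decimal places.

PN ≈ 0.774

p₁ = 0.43, p₀ = 0.097.
Under exogeneity and monotonicity, PN = (p₁ − p₀) / p₁.
PN = (0.43 − 0.097) / 0.43 = 0.333 / 0.43 ≈ 0.7744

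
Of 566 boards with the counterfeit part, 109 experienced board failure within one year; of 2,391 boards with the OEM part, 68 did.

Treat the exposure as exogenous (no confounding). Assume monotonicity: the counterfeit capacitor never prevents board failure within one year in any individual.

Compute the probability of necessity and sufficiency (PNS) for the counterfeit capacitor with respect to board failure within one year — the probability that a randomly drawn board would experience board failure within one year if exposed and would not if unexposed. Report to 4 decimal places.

p₁ = P(outcome | exposed) = 109/566 = 0.19258
p₀ = P(outcome | unexposed) = 68/2391 = 0.02844
Under exogeneity and monotonicity, PNS = p₁ − p₀.
PNS = 0.19258 − 0.02844 = 0.16414

PNS ≈ 0.1641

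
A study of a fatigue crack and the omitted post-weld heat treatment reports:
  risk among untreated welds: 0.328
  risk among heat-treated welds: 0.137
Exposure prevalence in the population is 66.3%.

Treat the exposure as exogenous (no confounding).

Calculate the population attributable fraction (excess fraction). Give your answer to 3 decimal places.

Let p₁ = 0.328, p₀ = 0.137.
Overall risk P(Y=1) = π·p₁ + (1−π)·p₀ = 0.663×0.328 + 0.337×0.137 = 0.26363.
Under exogeneity, PAF = [P(Y=1) − p₀] / P(Y=1).
PAF = (0.26363 − 0.137) / 0.26363 ≈ 0.4803

PAF ≈ 0.480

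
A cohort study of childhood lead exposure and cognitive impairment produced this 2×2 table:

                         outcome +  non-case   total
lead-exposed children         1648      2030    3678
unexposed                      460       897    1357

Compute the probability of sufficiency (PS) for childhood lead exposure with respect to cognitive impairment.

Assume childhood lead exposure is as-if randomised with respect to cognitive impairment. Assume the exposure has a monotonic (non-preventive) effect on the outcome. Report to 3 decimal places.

p₁ = P(outcome | exposed) = 1648/3678 = 0.44807
p₀ = P(outcome | unexposed) = 460/1357 = 0.33898
Under exogeneity and monotonicity, PS = (p₁ − p₀)/(1 − p₀).
PS = (0.44807 − 0.33898) / 0.66102 ≈ 0.1650

PS ≈ 0.165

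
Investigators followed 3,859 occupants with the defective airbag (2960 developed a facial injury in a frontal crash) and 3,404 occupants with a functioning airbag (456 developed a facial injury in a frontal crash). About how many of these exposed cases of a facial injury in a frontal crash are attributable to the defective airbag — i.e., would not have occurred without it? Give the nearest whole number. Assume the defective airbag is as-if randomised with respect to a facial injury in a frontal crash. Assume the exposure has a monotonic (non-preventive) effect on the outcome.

about 2443 cases

p₁ = P(outcome | exposed) = 2960/3859 = 0.76704
p₀ = P(outcome | unexposed) = 456/3404 = 0.13396
PN = (p₁ − p₀)/p₁ = (0.76704 − 0.13396) / 0.76704 ≈ 0.82535.
Attributable cases ≈ PN × (exposed cases) = 0.82535 × 2960 ≈ 2443.05.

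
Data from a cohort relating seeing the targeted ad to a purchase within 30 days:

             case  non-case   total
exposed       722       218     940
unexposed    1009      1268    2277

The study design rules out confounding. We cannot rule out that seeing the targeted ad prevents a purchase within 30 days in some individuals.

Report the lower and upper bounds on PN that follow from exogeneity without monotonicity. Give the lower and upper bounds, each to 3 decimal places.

p₁ = P(outcome | exposed) = 722/940 = 0.76809
p₀ = P(outcome | unexposed) = 1009/2277 = 0.44313
Under exogeneity alone the bounds on PN are max{0,(p₁−p₀)/p₁} ≤ PN ≤ min{1,(1−p₀)/p₁}.
  lower = (p₁ − p₀)/p₁ = 0.32496 / 0.76809 ≈ 0.4231
  upper = min{1, (1 − p₀)/p₁} = 0.55687 / 0.76809 ≈ 0.7250

0.423 ≤ PN ≤ 0.725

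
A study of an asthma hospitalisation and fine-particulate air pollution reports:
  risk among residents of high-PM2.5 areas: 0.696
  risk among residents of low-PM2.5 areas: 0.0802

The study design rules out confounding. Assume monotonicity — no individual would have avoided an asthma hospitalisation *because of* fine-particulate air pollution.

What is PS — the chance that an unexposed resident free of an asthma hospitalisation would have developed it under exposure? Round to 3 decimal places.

Let p₁ = 0.696, p₀ = 0.0802.
Under exogeneity and monotonicity, PS = (p₁ − p₀) / (1 − p₀).
PS = (0.696 − 0.0802) / (1 − 0.0802) = 0.6158 / 0.9198 ≈ 0.6695

PS ≈ 0.669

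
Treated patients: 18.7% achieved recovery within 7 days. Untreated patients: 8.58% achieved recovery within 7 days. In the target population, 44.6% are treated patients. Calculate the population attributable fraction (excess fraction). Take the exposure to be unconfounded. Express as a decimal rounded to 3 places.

p₁ = 0.187, p₀ = 0.0858.
Overall risk P(Y=1) = π·p₁ + (1−π)·p₀ = 0.446×0.187 + 0.554×0.0858 = 0.13094.
Under exogeneity, PAF = [P(Y=1) − p₀] / P(Y=1).
PAF = (0.13094 − 0.0858) / 0.13094 ≈ 0.3447

PAF ≈ 0.345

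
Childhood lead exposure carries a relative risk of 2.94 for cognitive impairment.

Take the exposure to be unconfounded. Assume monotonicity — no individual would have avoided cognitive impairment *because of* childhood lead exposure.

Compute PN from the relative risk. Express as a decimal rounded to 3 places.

PN ≈ 0.660

Under exogeneity and monotonicity, PN = (RR − 1) / RR = 1 − 1/RR.
PN = (2.94 − 1) / 2.94 = 1.94 / 2.94 ≈ 0.6599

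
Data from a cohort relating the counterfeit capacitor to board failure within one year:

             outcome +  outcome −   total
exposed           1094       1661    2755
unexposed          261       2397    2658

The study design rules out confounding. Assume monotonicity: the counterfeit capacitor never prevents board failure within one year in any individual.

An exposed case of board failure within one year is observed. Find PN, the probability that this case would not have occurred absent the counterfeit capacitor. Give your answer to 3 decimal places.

PN ≈ 0.753

p₁ = P(outcome | exposed) = 1094/2755 = 0.3971
p₀ = P(outcome | unexposed) = 261/2658 = 0.098194
Under exogeneity and monotonicity, PN = (p₁ − p₀) / p₁.
PN = (0.3971 − 0.098194) / 0.3971 = 0.2989 / 0.3971 ≈ 0.7527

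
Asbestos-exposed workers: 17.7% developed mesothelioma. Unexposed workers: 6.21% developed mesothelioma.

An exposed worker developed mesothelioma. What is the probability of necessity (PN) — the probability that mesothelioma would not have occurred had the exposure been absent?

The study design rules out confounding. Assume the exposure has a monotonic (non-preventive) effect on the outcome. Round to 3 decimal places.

p₁ = 0.177, p₀ = 0.0621.
Under exogeneity and monotonicity, PN = (p₁ − p₀) / p₁.
PN = (0.177 − 0.0621) / 0.177 = 0.1149 / 0.177 ≈ 0.6492

PN ≈ 0.649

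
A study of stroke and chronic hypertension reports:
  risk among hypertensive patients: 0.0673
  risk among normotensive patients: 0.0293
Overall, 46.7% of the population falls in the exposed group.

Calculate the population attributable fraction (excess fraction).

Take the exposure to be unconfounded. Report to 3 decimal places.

Let p₁ = 0.0673, p₀ = 0.0293.
Overall risk P(Y=1) = π·p₁ + (1−π)·p₀ = 0.467×0.0673 + 0.533×0.0293 = 0.047046.
Under exogeneity, PAF = [P(Y=1) − p₀] / P(Y=1).
PAF = (0.047046 − 0.0293) / 0.047046 ≈ 0.3772

PAF ≈ 0.377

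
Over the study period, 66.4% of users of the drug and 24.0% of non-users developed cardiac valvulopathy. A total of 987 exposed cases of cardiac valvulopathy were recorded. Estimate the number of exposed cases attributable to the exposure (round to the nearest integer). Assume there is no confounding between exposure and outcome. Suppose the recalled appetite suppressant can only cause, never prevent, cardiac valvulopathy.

p₁ = 0.664, p₀ = 0.24.
PN = (p₁ − p₀)/p₁ = (0.664 − 0.24) / 0.664 ≈ 0.63855.
Attributable cases ≈ PN × (exposed cases) = 0.63855 × 987 ≈ 630.25.

about 630 cases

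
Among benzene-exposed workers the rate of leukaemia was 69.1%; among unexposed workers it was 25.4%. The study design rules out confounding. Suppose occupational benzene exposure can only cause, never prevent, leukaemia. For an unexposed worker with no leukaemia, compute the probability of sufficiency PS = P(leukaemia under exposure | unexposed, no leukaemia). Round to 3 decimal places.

p₁ = 0.691, p₀ = 0.254.
Under exogeneity and monotonicity, PS = (p₁ − p₀) / (1 − p₀).
PS = (0.691 − 0.254) / (1 − 0.254) = 0.437 / 0.746 ≈ 0.5858

PS ≈ 0.586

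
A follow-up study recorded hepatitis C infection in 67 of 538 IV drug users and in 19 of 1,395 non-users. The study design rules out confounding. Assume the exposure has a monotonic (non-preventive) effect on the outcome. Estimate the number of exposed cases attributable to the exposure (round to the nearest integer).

about 60 cases

p₁ = P(outcome | exposed) = 67/538 = 0.12454
p₀ = P(outcome | unexposed) = 19/1395 = 0.01362
PN = (p₁ − p₀)/p₁ = (0.12454 − 0.01362) / 0.12454 ≈ 0.89063.
Attributable cases ≈ PN × (exposed cases) = 0.89063 × 67 ≈ 59.67.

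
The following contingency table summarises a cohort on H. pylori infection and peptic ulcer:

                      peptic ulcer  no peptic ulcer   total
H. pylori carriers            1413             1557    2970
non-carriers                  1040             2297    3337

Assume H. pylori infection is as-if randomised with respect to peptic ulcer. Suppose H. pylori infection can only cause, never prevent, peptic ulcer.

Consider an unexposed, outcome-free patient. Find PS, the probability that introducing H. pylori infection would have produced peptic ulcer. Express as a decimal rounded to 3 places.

PS ≈ 0.238

p₁ = P(outcome | exposed) = 1413/2970 = 0.47576
p₀ = P(outcome | unexposed) = 1040/3337 = 0.31166
Under exogeneity and monotonicity, PS = (p₁ − p₀)/(1 − p₀).
PS = (0.47576 − 0.31166) / 0.68834 ≈ 0.2384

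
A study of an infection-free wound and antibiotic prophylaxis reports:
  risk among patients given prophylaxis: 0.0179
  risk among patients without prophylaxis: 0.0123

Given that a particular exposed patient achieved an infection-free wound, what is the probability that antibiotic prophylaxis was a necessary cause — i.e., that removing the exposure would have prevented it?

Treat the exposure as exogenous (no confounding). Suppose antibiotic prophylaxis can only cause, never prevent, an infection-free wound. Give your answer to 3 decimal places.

Let p₁ = 0.0179, p₀ = 0.0123.
Under exogeneity and monotonicity, PN = (p₁ − p₀) / p₁.
PN = (0.0179 − 0.0123) / 0.0179 = 0.0056 / 0.0179 ≈ 0.3128

PN ≈ 0.313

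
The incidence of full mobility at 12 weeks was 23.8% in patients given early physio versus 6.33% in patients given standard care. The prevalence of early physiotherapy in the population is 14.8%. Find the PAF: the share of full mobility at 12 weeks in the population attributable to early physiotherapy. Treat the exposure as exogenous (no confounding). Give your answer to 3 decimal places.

PAF ≈ 0.290

p₁ = 0.238, p₀ = 0.0633.
Overall risk P(Y=1) = π·p₁ + (1−π)·p₀ = 0.148×0.238 + 0.852×0.0633 = 0.089156.
Under exogeneity, PAF = [P(Y=1) − p₀] / P(Y=1).
PAF = (0.089156 − 0.0633) / 0.089156 ≈ 0.2900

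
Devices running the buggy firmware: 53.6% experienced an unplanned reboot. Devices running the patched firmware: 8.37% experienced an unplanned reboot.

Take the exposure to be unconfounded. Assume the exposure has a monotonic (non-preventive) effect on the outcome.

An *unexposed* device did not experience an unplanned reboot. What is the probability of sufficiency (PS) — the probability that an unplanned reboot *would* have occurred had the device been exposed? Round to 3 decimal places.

p₁ = 0.536, p₀ = 0.0837.
Under exogeneity and monotonicity, PS = (p₁ − p₀) / (1 − p₀).
PS = (0.536 − 0.0837) / (1 − 0.0837) = 0.4523 / 0.9163 ≈ 0.4936

PS ≈ 0.494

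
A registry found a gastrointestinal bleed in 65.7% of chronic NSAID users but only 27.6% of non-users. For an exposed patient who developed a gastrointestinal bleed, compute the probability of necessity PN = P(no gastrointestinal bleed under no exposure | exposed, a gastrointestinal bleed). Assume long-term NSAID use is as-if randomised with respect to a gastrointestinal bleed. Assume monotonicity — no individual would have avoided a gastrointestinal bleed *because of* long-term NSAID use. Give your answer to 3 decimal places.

PN ≈ 0.580

p₁ = 0.657, p₀ = 0.276.
Under exogeneity and monotonicity, PN = (p₁ − p₀) / p₁.
PN = (0.657 − 0.276) / 0.657 = 0.381 / 0.657 ≈ 0.5799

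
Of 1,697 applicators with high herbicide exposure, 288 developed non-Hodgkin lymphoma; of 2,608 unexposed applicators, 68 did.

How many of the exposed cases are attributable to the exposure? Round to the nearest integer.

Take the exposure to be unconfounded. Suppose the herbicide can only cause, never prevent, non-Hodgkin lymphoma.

p₁ = P(outcome | exposed) = 288/1697 = 0.16971
p₀ = P(outcome | unexposed) = 68/2608 = 0.026074
PN = (p₁ − p₀)/p₁ = (0.16971 − 0.026074) / 0.16971 ≈ 0.84636.
Attributable cases ≈ PN × (exposed cases) = 0.84636 × 288 ≈ 243.75.

about 244 cases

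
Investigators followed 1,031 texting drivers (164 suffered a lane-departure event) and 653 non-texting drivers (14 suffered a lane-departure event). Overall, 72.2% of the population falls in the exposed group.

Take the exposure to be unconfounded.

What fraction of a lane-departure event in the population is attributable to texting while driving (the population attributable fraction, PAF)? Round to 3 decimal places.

p₁ = P(outcome | exposed) = 164/1031 = 0.15907
p₀ = P(outcome | unexposed) = 14/653 = 0.02144
Overall risk P(Y=1) = π·p₁ + (1−π)·p₀ = 0.722×0.15907 + 0.278×0.02144 = 0.12081.
Under exogeneity, PAF = [P(Y=1) − p₀] / P(Y=1).
PAF = (0.12081 − 0.02144) / 0.12081 ≈ 0.8225

PAF ≈ 0.823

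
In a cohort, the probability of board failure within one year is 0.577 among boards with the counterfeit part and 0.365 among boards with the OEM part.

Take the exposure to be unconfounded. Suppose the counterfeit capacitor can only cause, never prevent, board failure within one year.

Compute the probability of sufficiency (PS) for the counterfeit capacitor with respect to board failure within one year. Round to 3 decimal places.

Let p₁ = 0.577, p₀ = 0.365.
Under exogeneity and monotonicity, PS = (p₁ − p₀) / (1 − p₀).
PS = (0.577 − 0.365) / (1 − 0.365) = 0.212 / 0.635 ≈ 0.3339

PS ≈ 0.334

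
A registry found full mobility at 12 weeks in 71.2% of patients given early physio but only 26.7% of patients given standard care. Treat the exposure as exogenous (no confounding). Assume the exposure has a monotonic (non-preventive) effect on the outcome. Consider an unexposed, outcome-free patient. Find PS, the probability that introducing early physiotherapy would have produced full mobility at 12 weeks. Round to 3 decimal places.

PS ≈ 0.607

p₁ = 0.712, p₀ = 0.267.
Under exogeneity and monotonicity, PS = (p₁ − p₀) / (1 − p₀).
PS = (0.712 − 0.267) / (1 − 0.267) = 0.445 / 0.733 ≈ 0.6071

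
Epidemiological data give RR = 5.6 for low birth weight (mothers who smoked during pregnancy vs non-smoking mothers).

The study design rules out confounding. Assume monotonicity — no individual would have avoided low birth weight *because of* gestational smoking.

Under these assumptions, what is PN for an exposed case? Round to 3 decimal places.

PN ≈ 0.821

Under exogeneity and monotonicity, PN = (RR − 1) / RR = 1 − 1/RR.
PN = (5.6 − 1) / 5.6 = 4.6 / 5.6 ≈ 0.8214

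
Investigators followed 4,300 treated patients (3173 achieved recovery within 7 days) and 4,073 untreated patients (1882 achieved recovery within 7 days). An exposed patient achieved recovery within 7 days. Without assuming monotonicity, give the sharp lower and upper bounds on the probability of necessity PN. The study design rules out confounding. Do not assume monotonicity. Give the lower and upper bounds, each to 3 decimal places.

p₁ = P(outcome | exposed) = 3173/4300 = 0.73791
p₀ = P(outcome | unexposed) = 1882/4073 = 0.46207
Under exogeneity alone the bounds on PN are max{0,(p₁−p₀)/p₁} ≤ PN ≤ min{1,(1−p₀)/p₁}.
  lower = (p₁ − p₀)/p₁ = 0.27584 / 0.73791 ≈ 0.3738
  upper = min{1, (1 − p₀)/p₁} = 0.53793 / 0.73791 ≈ 0.7290

0.374 ≤ PN ≤ 0.729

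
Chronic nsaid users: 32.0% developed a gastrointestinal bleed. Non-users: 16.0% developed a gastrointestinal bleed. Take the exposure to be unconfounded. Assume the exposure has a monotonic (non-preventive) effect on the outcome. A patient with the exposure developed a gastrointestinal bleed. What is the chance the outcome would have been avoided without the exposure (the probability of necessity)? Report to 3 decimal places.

PN ≈ 0.500

p₁ = 0.32, p₀ = 0.16.
Under exogeneity and monotonicity, PN = (p₁ − p₀) / p₁.
PN = (0.32 − 0.16) / 0.32 = 0.16 / 0.32 ≈ 0.5000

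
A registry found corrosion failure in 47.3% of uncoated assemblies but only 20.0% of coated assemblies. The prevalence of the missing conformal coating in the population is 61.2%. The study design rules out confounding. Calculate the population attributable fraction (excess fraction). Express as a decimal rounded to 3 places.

PAF ≈ 0.455

p₁ = 0.473, p₀ = 0.2.
Overall risk P(Y=1) = π·p₁ + (1−π)·p₀ = 0.612×0.473 + 0.388×0.2 = 0.36708.
Under exogeneity, PAF = [P(Y=1) − p₀] / P(Y=1).
PAF = (0.36708 − 0.2) / 0.36708 ≈ 0.4552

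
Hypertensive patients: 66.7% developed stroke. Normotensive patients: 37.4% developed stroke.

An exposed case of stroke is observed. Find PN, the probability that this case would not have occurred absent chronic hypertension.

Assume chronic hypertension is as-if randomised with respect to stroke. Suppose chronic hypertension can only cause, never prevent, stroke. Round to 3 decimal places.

p₁ = 0.667, p₀ = 0.374.
Under exogeneity and monotonicity, PN = (p₁ − p₀) / p₁.
PN = (0.667 − 0.374) / 0.667 = 0.293 / 0.667 ≈ 0.4393

PN ≈ 0.439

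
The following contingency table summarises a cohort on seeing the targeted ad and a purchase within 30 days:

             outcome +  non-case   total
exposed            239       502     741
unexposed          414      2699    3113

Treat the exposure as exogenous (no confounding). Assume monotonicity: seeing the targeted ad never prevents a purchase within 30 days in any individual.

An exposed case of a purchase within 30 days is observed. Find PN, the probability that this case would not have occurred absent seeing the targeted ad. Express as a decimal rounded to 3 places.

p₁ = P(outcome | exposed) = 239/741 = 0.32254
p₀ = P(outcome | unexposed) = 414/3113 = 0.13299
Under exogeneity and monotonicity, PN = (p₁ − p₀) / p₁.
PN = (0.32254 − 0.13299) / 0.32254 = 0.18955 / 0.32254 ≈ 0.5877

PN ≈ 0.588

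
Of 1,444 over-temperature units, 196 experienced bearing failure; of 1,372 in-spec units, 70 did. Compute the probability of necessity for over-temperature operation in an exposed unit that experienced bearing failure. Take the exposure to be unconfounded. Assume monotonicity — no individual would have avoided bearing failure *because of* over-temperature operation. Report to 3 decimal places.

PN ≈ 0.624

p₁ = P(outcome | exposed) = 196/1444 = 0.13573
p₀ = P(outcome | unexposed) = 70/1372 = 0.05102
Under exogeneity and monotonicity, PN = (p₁ − p₀) / p₁.
PN = (0.13573 − 0.05102) / 0.13573 = 0.084714 / 0.13573 ≈ 0.6241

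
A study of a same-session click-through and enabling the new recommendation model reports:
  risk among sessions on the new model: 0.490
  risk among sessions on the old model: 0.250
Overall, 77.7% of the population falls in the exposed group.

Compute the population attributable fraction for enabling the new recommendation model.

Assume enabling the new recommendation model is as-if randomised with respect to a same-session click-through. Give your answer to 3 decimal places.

PAF ≈ 0.427

Let p₁ = 0.49, p₀ = 0.25.
Overall risk P(Y=1) = π·p₁ + (1−π)·p₀ = 0.777×0.49 + 0.223×0.25 = 0.43648.
Under exogeneity, PAF = [P(Y=1) − p₀] / P(Y=1).
PAF = (0.43648 − 0.25) / 0.43648 ≈ 0.4272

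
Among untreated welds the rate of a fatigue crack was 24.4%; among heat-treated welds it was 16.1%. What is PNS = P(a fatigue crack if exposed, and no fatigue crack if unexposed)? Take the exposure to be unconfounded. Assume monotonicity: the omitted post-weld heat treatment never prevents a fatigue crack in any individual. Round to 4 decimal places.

p₁ = 0.244, p₀ = 0.161.
Under exogeneity and monotonicity, PNS = p₁ − p₀.
PNS = 0.244 − 0.161 = 0.083

PNS ≈ 0.0830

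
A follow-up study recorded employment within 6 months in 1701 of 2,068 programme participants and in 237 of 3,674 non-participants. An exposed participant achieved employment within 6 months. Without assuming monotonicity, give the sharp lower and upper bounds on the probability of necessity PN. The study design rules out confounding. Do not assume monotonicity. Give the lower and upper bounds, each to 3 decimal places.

p₁ = P(outcome | exposed) = 1701/2068 = 0.82253
p₀ = P(outcome | unexposed) = 237/3674 = 0.064507
Under exogeneity alone the bounds on PN are max{0,(p₁−p₀)/p₁} ≤ PN ≤ min{1,(1−p₀)/p₁}.
  lower = (p₁ − p₀)/p₁ = 0.75803 / 0.82253 ≈ 0.9216
  upper = min{1, (1 − p₀)/p₁} = 0.93549 / 0.82253 ≈ 1.1373 → capped at 1

0.922 ≤ PN ≤ 1.000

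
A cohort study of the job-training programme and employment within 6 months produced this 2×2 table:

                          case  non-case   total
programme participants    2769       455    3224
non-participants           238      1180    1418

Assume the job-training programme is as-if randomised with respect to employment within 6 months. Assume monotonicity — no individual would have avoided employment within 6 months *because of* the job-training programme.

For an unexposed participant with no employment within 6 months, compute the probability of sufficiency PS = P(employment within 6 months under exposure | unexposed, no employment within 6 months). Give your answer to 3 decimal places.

p₁ = P(outcome | exposed) = 2769/3224 = 0.85887
p₀ = P(outcome | unexposed) = 238/1418 = 0.16784
Under exogeneity and monotonicity, PS = (p₁ − p₀) / (1 − p₀).
PS = (0.85887 − 0.16784) / (1 − 0.16784) = 0.69103 / 0.83216 ≈ 0.8304

PS ≈ 0.830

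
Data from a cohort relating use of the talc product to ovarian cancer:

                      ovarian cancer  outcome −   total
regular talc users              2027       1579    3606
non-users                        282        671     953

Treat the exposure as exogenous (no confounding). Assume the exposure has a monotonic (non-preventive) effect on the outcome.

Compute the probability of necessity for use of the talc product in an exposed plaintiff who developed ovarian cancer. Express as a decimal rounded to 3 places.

p₁ = P(outcome | exposed) = 2027/3606 = 0.56212
p₀ = P(outcome | unexposed) = 282/953 = 0.29591
Under exogeneity and monotonicity, PN = (p₁ − p₀) / p₁.
PN = (0.56212 − 0.29591) / 0.56212 = 0.26621 / 0.56212 ≈ 0.4736

PN ≈ 0.474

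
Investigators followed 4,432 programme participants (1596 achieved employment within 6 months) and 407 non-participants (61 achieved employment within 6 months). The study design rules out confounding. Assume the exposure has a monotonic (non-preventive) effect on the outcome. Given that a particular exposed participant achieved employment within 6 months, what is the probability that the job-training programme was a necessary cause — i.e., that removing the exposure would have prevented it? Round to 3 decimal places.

PN ≈ 0.584

p₁ = P(outcome | exposed) = 1596/4432 = 0.36011
p₀ = P(outcome | unexposed) = 61/407 = 0.14988
Under exogeneity and monotonicity, PN = (p₁ − p₀) / p₁.
PN = (0.36011 − 0.14988) / 0.36011 = 0.21023 / 0.36011 ≈ 0.5838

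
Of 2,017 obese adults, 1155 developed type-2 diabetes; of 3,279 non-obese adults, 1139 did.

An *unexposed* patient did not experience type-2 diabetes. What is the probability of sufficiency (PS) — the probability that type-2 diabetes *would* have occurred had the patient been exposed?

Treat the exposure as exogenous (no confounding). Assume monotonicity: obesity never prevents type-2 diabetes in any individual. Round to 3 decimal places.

PS ≈ 0.345

p₁ = P(outcome | exposed) = 1155/2017 = 0.57263
p₀ = P(outcome | unexposed) = 1139/3279 = 0.34736
Under exogeneity and monotonicity, PS = (p₁ − p₀) / (1 − p₀).
PS = (0.57263 − 0.34736) / (1 − 0.34736) = 0.22527 / 0.65264 ≈ 0.3452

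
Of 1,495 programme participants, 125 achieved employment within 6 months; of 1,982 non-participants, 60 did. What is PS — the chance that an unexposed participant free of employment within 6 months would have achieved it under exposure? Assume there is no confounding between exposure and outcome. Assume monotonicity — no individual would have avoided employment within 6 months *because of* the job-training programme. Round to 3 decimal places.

PS ≈ 0.055

p₁ = P(outcome | exposed) = 125/1495 = 0.083612
p₀ = P(outcome | unexposed) = 60/1982 = 0.030272
Under exogeneity and monotonicity, PS = (p₁ − p₀) / (1 − p₀).
PS = (0.083612 − 0.030272) / (1 − 0.030272) = 0.05334 / 0.96973 ≈ 0.0550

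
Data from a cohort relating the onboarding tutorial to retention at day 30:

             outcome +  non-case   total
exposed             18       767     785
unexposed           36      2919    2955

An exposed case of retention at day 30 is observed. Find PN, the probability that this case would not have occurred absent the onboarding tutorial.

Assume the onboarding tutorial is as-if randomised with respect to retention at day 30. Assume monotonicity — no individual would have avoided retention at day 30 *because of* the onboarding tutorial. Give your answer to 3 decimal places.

PN ≈ 0.469

p₁ = P(outcome | exposed) = 18/785 = 0.02293
p₀ = P(outcome | unexposed) = 36/2955 = 0.012183
Under exogeneity and monotonicity, PN = (p₁ − p₀)/p₁.
PN = (0.02293 − 0.012183) / 0.02293 ≈ 0.4687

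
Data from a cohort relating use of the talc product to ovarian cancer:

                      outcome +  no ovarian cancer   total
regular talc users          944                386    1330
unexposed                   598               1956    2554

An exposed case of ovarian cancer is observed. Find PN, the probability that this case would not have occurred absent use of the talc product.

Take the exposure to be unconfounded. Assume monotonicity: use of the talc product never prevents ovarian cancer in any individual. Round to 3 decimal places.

PN ≈ 0.670

p₁ = P(outcome | exposed) = 944/1330 = 0.70977
p₀ = P(outcome | unexposed) = 598/2554 = 0.23414
Under exogeneity and monotonicity, PN = (p₁ − p₀) / p₁.
PN = (0.70977 − 0.23414) / 0.70977 = 0.47563 / 0.70977 ≈ 0.6701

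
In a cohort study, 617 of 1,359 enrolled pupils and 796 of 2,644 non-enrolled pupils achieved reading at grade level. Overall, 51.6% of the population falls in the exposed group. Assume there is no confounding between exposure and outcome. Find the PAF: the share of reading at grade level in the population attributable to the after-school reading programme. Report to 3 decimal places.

PAF ≈ 0.208

p₁ = P(outcome | exposed) = 617/1359 = 0.45401
p₀ = P(outcome | unexposed) = 796/2644 = 0.30106
Overall risk P(Y=1) = π·p₁ + (1−π)·p₀ = 0.516×0.45401 + 0.484×0.30106 = 0.37998.
Under exogeneity, PAF = [P(Y=1) − p₀] / P(Y=1).
PAF = (0.37998 − 0.30106) / 0.37998 ≈ 0.2077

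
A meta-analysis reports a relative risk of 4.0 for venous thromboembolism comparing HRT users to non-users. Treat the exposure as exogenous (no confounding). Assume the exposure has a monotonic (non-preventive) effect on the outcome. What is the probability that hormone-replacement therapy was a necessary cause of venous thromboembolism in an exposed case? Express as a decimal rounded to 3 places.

PN ≈ 0.750

Under exogeneity and monotonicity, PN = (RR − 1) / RR = 1 − 1/RR.
PN = (4.0 − 1) / 4.0 = 3 / 4.0 ≈ 0.7500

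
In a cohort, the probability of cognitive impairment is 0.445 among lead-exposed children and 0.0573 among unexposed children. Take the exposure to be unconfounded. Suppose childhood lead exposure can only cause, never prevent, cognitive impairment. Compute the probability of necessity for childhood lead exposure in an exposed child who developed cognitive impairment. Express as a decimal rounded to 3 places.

Let p₁ = 0.445, p₀ = 0.0573.
Under exogeneity and monotonicity, PN = (p₁ − p₀) / p₁.
PN = (0.445 − 0.0573) / 0.445 = 0.3877 / 0.445 ≈ 0.8712

PN ≈ 0.871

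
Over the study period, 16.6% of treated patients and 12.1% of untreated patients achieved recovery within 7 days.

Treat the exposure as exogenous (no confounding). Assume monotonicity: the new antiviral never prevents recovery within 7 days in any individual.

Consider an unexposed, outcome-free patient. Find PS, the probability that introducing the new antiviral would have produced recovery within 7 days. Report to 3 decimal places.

p₁ = 0.166, p₀ = 0.121.
Under exogeneity and monotonicity, PS = (p₁ − p₀) / (1 − p₀).
PS = (0.166 − 0.121) / (1 − 0.121) = 0.045 / 0.879 ≈ 0.0512

PS ≈ 0.051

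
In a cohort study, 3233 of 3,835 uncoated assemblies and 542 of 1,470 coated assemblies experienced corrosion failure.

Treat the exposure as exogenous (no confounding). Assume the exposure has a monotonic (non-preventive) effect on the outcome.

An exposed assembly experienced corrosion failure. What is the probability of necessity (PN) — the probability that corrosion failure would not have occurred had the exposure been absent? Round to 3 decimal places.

p₁ = P(outcome | exposed) = 3233/3835 = 0.84302
p₀ = P(outcome | unexposed) = 542/1470 = 0.36871
Under exogeneity and monotonicity, PN = (p₁ − p₀) / p₁.
PN = (0.84302 − 0.36871) / 0.84302 = 0.47432 / 0.84302 ≈ 0.5626

PN ≈ 0.563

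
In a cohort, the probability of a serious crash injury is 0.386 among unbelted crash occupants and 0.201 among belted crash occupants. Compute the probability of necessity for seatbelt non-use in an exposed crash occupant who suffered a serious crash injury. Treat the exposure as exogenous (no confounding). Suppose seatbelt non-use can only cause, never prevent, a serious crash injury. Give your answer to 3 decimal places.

PN ≈ 0.479

Let p₁ = 0.386, p₀ = 0.201.
Under exogeneity and monotonicity, PN = (p₁ − p₀) / p₁.
PN = (0.386 − 0.201) / 0.386 = 0.185 / 0.386 ≈ 0.4793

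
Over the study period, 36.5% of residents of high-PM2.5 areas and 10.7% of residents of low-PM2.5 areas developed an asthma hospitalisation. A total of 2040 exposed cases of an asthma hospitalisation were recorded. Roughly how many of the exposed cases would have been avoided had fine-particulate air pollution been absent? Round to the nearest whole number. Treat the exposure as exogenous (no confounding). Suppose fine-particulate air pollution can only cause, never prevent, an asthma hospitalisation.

p₁ = 0.365, p₀ = 0.107.
PN = (p₁ − p₀)/p₁ = (0.365 − 0.107) / 0.365 ≈ 0.70685.
Attributable cases ≈ PN × (exposed cases) = 0.70685 × 2040 ≈ 1441.97.

about 1442 cases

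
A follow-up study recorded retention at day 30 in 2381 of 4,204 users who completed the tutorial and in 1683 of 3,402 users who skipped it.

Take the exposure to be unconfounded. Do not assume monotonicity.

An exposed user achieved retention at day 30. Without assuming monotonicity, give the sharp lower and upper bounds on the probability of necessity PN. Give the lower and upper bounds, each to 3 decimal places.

p₁ = P(outcome | exposed) = 2381/4204 = 0.56637
p₀ = P(outcome | unexposed) = 1683/3402 = 0.49471
Under exogeneity alone the bounds on PN are max{0,(p₁−p₀)/p₁} ≤ PN ≤ min{1,(1−p₀)/p₁}.
  lower = (p₁ − p₀)/p₁ = 0.071656 / 0.56637 ≈ 0.1265
  upper = min{1, (1 − p₀)/p₁} = 0.50529 / 0.56637 ≈ 0.8922

0.127 ≤ PN ≤ 0.892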